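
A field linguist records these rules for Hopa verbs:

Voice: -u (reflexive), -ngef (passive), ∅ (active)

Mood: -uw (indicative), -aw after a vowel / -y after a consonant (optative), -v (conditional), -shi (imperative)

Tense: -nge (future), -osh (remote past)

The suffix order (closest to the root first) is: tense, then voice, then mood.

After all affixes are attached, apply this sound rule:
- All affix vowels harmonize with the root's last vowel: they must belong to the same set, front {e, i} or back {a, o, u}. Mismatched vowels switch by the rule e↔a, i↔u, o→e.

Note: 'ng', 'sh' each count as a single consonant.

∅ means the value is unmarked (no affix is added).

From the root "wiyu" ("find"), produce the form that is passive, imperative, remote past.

wiyuoshngafshu

Attach tense remote past -osh → wiyuosh.
Attach voice passive -ngef → wiyuoshngef.
Attach mood imperative -shi → wiyuoshngefshi.
Apply vowel harmony: wiyuoshngefshi → wiyuoshngafshu.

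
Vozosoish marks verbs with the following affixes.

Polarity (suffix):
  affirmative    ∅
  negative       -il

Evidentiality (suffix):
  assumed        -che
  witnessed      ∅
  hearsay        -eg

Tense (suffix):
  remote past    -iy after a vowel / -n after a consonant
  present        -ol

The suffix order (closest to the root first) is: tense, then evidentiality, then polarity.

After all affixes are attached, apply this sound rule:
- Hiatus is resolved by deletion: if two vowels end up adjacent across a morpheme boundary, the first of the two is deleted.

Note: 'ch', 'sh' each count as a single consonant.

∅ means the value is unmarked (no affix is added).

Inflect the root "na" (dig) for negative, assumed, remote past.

Attach tense remote past -iy (after vowel 'a') → naiy.
Attach evidentiality assumed -che → naiyche.
Attach polarity negative -il → naiycheil.
Apply vowel deletion: naiycheil → niychil.

niychil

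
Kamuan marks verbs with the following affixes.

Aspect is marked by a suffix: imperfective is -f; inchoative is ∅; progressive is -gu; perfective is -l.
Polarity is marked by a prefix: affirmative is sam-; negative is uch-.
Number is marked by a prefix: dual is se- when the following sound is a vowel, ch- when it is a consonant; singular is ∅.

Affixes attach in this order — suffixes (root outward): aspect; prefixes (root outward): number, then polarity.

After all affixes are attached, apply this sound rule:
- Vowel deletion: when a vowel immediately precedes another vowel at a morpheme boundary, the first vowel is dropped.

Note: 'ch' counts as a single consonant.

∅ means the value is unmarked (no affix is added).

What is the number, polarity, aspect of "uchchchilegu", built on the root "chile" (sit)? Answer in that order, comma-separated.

dual, negative, progressive

Segment: uch-ch-chile-gu.
number: se/ch- → dual.
polarity: uch- → negative.
aspect: -gu → progressive.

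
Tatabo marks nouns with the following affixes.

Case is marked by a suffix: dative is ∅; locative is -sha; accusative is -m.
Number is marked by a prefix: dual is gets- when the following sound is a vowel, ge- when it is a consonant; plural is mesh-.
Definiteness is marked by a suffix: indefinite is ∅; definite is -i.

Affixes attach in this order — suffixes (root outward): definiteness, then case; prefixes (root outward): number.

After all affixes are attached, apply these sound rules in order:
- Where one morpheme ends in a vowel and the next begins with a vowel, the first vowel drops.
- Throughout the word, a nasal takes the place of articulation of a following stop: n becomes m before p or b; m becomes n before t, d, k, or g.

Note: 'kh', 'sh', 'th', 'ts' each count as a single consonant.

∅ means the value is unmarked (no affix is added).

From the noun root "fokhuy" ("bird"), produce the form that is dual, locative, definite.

Attach definiteness definite -i → fokhuyi.
Attach case locative -sha → fokhuyisha.
Attach number dual ge- (before consonant 'f') → gefokhuyisha.
Vowel deletion: no change.
Nasal assimilation: no change.

gefokhuyisha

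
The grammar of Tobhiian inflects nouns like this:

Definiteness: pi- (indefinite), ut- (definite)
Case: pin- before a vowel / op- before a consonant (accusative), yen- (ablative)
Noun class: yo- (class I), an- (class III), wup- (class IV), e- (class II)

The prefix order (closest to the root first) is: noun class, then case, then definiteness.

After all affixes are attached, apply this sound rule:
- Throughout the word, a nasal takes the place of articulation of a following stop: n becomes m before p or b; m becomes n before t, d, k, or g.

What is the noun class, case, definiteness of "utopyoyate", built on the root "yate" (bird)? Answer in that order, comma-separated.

class I, accusative, definite

Segment: ut-op-yo-yate.
noun class: yo- → class I.
case: pin/op- → accusative.
definiteness: ut- → definite.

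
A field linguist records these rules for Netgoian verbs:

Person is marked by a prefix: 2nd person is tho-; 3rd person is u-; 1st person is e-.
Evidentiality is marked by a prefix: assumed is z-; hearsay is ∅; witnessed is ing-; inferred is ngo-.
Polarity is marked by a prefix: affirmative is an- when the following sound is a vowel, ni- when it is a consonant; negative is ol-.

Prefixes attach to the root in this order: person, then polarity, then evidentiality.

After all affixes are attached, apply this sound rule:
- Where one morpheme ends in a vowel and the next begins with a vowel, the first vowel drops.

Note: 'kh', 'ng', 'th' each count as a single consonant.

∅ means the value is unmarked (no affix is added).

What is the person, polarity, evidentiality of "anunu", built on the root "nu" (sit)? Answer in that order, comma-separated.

Segment: an-u-nu.
person: u- → 3rd person.
polarity: an/ni- → affirmative.
evidentiality: ∅ → hearsay.

3rd person, affirmative, hearsay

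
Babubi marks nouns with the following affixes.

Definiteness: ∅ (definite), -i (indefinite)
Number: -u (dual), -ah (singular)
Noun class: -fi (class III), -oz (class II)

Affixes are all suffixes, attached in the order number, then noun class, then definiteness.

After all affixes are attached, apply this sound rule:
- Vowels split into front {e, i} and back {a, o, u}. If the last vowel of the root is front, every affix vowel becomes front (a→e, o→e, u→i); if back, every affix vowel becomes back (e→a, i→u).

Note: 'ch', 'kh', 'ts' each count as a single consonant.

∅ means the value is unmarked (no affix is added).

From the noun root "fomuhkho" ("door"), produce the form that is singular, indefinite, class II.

Attach number singular -ah → fomuhkhoah.
Attach noun class class II -oz → fomuhkhoahoz.
Attach definiteness indefinite -i → fomuhkhoahozi.
Apply vowel harmony: fomuhkhoahozi → fomuhkhoahozu.

fomuhkhoahozu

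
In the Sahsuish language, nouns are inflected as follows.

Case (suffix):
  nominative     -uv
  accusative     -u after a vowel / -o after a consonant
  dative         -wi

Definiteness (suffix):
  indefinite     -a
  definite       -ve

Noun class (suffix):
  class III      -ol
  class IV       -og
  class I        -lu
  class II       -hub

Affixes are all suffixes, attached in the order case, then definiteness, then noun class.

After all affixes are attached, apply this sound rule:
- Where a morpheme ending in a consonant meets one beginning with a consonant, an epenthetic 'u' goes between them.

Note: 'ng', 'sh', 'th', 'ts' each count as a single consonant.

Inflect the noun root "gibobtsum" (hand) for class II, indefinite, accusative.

Attach case accusative -o (after consonant 'm') → gibobtsumo.
Attach definiteness indefinite -a → gibobtsumoa.
Attach noun class class II -hub → gibobtsumoahub.
Epenthesis: no change.

gibobtsumoahub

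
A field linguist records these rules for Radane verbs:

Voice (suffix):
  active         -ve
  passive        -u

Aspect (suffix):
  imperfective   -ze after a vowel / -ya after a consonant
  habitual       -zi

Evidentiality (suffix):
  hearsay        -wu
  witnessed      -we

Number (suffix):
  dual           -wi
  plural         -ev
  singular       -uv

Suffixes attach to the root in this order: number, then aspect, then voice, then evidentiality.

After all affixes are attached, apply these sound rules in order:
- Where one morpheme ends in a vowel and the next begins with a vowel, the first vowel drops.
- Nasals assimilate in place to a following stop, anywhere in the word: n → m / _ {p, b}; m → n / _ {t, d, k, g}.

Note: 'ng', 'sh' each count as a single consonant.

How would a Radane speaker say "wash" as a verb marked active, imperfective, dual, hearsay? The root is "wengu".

Attach number dual -wi → wenguwi.
Attach aspect imperfective -ze (after vowel 'i') → wenguwize.
Attach voice active -ve → wenguwizeve.
Attach evidentiality hearsay -wu → wenguwizevewu.
Vowel deletion: no change.
Nasal assimilation: no change.

wenguwizevewu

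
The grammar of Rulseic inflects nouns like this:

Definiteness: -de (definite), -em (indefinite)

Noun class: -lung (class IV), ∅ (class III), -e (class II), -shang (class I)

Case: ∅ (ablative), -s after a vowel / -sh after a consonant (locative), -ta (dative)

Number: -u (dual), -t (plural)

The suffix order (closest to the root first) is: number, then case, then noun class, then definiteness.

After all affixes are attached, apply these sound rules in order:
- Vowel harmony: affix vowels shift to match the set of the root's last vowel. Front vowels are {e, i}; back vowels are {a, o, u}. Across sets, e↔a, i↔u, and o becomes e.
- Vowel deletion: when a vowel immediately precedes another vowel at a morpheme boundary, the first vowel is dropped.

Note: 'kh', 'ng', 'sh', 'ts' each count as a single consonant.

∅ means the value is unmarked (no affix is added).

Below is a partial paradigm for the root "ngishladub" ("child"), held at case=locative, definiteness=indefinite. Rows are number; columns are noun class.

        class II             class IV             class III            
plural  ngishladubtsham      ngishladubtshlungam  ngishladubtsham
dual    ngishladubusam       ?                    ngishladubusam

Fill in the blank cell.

Attach number dual -u → ngishladubu.
Attach case locative -s (after vowel 'u') → ngishladubus.
Attach noun class class IV -lung → ngishladubuslung.
Attach definiteness indefinite -em → ngishladubuslungem.
Apply vowel harmony: ngishladubuslungem → ngishladubuslungam.
Vowel deletion: no change.

ngishladubuslungam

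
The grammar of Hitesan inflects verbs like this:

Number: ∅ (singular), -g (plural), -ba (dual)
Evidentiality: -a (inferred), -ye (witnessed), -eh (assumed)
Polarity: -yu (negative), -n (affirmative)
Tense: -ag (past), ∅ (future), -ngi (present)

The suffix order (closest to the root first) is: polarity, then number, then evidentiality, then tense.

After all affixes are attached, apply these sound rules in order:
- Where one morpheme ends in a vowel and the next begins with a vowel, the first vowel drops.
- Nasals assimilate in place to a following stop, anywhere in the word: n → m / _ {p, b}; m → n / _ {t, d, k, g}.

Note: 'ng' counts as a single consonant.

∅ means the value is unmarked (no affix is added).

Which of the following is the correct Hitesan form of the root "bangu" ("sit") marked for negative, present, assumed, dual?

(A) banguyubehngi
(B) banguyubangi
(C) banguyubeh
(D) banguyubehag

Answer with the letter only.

A

Attach polarity negative -yu → banguyu.
Attach number dual -ba → banguyuba.
Attach evidentiality assumed -eh → banguyubaeh.
Attach tense present -ngi → banguyubaehngi.
Apply vowel deletion: banguyubaehngi → banguyubehngi.
Nasal assimilation: no change.
So the correct form is banguyubehngi, option (A).
(B) banguyubangi is wrong: it uses inferred instead of assumed for evidentiality.
(C) banguyubeh is wrong: it uses future instead of present for tense.
(D) banguyubehag is wrong: it uses past instead of present for tense.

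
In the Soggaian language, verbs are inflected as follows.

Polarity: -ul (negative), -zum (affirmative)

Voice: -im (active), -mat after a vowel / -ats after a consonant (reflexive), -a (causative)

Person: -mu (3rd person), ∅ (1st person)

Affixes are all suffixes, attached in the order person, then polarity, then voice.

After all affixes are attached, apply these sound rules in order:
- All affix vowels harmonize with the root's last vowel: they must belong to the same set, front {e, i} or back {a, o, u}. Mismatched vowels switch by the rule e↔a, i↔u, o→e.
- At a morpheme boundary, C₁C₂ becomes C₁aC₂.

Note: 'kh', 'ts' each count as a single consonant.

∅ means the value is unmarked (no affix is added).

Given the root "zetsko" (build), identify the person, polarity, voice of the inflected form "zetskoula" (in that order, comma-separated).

1st person, negative, causative

Segment: zetsko-ul-a.
person: ∅ → 1st person.
polarity: -ul → negative.
voice: -a → causative.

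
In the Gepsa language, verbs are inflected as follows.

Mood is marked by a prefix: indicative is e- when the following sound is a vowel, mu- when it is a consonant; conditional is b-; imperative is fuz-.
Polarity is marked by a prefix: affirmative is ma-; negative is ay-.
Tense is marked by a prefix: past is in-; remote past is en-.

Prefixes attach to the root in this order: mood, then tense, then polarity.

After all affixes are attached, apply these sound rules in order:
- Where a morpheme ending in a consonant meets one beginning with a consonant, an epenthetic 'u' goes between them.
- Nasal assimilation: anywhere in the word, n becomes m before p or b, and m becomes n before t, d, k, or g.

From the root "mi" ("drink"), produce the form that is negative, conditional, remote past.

Attach mood conditional b- → bmi.
Attach tense remote past en- → enbmi.
Attach polarity negative ay- → ayenbmi.
Apply epenthesis: ayenbmi → ayenubumi.
Nasal assimilation: no change.

ayenubumi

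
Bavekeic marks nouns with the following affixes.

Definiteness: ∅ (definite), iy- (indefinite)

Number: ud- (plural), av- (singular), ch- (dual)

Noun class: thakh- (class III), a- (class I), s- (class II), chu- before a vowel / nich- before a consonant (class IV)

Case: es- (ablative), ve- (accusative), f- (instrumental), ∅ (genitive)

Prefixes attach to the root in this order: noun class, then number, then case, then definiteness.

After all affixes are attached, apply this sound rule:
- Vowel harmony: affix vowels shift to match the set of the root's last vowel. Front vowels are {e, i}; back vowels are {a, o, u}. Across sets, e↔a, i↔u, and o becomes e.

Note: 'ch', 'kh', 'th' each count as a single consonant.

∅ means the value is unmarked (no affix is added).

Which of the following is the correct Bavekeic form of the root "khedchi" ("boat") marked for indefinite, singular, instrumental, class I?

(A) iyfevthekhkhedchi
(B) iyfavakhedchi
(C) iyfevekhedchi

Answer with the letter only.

Attach noun class class I a- → akhedchi.
Attach number singular av- → avakhedchi.
Attach case instrumental f- → favakhedchi.
Attach definiteness indefinite iy- → iyfavakhedchi.
Apply vowel harmony: iyfavakhedchi → iyfevekhedchi.
So the correct form is iyfevekhedchi, option (C).
(B) iyfavakhedchi is wrong: it fails to apply the sound rule(s).
(A) iyfevthekhkhedchi is wrong: it uses class III instead of class I for noun class.

C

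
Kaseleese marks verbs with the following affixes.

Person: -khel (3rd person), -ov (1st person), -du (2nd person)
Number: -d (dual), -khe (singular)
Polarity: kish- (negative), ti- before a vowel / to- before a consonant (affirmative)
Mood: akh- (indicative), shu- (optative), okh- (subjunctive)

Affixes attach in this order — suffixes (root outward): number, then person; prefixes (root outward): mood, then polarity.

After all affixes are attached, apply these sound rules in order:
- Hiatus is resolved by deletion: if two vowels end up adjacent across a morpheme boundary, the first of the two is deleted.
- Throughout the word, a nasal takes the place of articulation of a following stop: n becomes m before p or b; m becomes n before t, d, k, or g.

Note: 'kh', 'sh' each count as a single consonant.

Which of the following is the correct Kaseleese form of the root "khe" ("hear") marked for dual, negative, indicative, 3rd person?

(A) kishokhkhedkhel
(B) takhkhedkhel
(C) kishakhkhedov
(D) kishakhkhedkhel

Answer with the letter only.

Attach mood indicative akh- → akhkhe.
Attach number dual -d → akhkhed.
Attach person 3rd person -khel → akhkhedkhel.
Attach polarity negative kish- → kishakhkhedkhel.
Vowel deletion: no change.
Nasal assimilation: no change.
So the correct form is kishakhkhedkhel, option (D).
(B) takhkhedkhel is wrong: it uses affirmative instead of negative for polarity.
(A) kishokhkhedkhel is wrong: it uses subjunctive instead of indicative for mood.
(C) kishakhkhedov is wrong: it uses 1st person instead of 3rd person for person.

D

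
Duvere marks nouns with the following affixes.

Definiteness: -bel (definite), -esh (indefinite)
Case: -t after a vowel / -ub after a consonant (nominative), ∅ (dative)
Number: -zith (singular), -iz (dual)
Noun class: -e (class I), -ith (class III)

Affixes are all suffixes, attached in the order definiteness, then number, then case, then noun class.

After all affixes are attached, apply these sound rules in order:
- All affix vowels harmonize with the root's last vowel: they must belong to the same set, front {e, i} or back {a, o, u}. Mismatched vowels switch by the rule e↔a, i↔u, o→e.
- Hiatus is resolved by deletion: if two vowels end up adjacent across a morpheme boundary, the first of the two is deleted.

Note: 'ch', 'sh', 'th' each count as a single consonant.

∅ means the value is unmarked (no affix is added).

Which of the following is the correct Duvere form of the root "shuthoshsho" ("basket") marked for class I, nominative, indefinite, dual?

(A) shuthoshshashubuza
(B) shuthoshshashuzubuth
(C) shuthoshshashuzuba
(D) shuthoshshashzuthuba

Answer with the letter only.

C

Attach definiteness indefinite -esh → shuthoshshoesh.
Attach number dual -iz → shuthoshshoeshiz.
Attach case nominative -ub (after consonant 'z') → shuthoshshoeshizub.
Attach noun class class I -e → shuthoshshoeshizube.
Apply vowel harmony: shuthoshshoeshizube → shuthoshshoashuzuba.
Apply vowel deletion: shuthoshshoashuzuba → shuthoshshashuzuba.
So the correct form is shuthoshshashuzuba, option (C).
(B) shuthoshshashuzubuth is wrong: it uses class III instead of class I for noun class.
(A) shuthoshshashubuza is wrong: it has the affixes in the wrong order.
(D) shuthoshshashzuthuba is wrong: it uses singular instead of dual for number.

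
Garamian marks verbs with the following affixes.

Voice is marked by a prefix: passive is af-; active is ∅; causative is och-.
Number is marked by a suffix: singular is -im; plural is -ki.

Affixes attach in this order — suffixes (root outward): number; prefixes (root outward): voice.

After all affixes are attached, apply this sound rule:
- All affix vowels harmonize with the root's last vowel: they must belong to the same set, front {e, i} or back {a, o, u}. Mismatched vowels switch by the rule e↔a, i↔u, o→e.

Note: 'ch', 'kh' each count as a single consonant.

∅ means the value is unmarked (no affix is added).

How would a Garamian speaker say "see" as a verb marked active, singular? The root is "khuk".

Attach number singular -im → khukim.
voice = active: zero marking, form stays khukim.
Apply vowel harmony: khukim → khukum.

khukum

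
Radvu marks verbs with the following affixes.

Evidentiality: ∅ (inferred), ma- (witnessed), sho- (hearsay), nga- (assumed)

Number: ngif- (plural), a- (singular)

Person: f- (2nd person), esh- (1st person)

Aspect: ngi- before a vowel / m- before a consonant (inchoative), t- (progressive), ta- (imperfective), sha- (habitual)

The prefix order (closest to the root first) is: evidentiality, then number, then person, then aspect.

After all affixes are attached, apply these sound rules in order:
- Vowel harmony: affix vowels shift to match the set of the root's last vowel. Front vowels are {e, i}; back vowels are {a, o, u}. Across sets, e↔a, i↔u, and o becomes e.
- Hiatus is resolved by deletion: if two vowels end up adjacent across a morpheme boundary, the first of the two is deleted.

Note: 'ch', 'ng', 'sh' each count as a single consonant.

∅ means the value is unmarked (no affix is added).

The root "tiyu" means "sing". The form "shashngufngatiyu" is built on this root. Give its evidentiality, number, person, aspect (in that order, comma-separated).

assumed, plural, 1st person, habitual

Segment: sha-esh-ngif-nga-tiyu.
evidentiality: nga- → assumed.
number: ngif- → plural.
person: esh- → 1st person.
aspect: sha- → habitual.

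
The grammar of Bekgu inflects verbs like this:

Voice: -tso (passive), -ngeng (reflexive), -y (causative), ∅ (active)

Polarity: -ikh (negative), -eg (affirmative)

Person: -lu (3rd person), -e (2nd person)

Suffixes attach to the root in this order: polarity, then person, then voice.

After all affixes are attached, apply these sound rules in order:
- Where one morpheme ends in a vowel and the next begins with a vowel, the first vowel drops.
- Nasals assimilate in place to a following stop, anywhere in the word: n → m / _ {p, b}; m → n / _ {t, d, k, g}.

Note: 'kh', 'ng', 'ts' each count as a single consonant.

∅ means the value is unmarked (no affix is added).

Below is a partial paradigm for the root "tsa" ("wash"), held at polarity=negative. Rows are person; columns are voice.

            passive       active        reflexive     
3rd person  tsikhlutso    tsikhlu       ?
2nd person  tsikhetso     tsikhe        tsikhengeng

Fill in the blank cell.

tsikhlungeng

Attach polarity negative -ikh → tsaikh.
Attach person 3rd person -lu → tsaikhlu.
Attach voice reflexive -ngeng → tsaikhlungeng.
Apply vowel deletion: tsaikhlungeng → tsikhlungeng.
Nasal assimilation: no change.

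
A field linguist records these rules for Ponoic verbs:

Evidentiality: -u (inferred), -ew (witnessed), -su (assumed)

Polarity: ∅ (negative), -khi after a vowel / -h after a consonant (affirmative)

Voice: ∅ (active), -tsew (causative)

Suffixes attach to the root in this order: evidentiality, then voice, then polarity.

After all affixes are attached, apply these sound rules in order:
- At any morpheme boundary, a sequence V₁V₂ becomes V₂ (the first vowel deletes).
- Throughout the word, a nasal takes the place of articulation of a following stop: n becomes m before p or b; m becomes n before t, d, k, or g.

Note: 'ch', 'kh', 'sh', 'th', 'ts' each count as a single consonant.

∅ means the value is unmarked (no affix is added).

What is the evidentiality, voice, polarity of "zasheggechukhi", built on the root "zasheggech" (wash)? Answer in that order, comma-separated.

inferred, active, affirmative

Segment: zasheggech-u-khi.
evidentiality: -u → inferred.
voice: ∅ → active.
polarity: -khi/h → affirmative.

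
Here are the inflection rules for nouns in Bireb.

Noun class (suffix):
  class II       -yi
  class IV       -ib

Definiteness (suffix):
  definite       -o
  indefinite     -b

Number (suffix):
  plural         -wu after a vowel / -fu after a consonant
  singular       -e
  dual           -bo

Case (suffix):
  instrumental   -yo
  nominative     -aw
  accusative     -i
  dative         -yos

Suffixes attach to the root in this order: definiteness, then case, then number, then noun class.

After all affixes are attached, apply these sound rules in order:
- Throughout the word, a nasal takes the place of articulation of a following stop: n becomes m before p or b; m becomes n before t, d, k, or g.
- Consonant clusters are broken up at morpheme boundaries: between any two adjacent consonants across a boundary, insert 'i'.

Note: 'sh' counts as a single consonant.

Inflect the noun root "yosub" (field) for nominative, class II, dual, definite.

Attach definiteness definite -o → yosubo.
Attach case nominative -aw → yosuboaw.
Attach number dual -bo → yosuboawbo.
Attach noun class class II -yi → yosuboawboyi.
Nasal assimilation: no change.
Apply epenthesis: yosuboawboyi → yosuboawiboyi.

yosuboawiboyi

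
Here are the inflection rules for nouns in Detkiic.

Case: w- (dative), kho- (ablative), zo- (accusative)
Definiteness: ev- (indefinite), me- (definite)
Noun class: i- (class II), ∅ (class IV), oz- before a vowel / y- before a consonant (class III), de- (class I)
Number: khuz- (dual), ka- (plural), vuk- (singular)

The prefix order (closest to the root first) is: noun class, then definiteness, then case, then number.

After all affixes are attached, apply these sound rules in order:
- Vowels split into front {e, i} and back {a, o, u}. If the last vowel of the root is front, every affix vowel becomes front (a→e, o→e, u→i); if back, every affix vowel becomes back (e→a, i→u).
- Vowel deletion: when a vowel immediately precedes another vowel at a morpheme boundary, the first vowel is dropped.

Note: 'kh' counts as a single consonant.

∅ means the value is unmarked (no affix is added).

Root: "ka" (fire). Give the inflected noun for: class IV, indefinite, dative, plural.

noun class = class IV: zero marking, form stays ka.
Attach definiteness indefinite ev- → evka.
Attach case dative w- → wevka.
Attach number plural ka- → kawevka.
Apply vowel harmony: kawevka → kawavka.
Vowel deletion: no change.

kawavka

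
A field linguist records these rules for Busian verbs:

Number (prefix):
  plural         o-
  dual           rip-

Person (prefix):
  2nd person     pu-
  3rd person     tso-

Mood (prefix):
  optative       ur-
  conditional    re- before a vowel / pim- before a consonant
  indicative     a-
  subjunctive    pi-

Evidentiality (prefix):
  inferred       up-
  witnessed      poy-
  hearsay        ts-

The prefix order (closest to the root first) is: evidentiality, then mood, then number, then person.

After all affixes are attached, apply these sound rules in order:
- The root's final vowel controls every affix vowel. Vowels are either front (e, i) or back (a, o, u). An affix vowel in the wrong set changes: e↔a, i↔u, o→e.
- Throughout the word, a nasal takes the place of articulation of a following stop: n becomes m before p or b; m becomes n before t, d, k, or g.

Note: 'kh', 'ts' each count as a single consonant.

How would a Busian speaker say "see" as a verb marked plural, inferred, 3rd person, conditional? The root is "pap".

Attach evidentiality inferred up- → uppap.
Attach mood conditional re- (before vowel 'u') → reuppap.
Attach number plural o- → oreuppap.
Attach person 3rd person tso- → tsooreuppap.
Apply vowel harmony: tsooreuppap → tsoorauppap.
Nasal assimilation: no change.

tsoorauppap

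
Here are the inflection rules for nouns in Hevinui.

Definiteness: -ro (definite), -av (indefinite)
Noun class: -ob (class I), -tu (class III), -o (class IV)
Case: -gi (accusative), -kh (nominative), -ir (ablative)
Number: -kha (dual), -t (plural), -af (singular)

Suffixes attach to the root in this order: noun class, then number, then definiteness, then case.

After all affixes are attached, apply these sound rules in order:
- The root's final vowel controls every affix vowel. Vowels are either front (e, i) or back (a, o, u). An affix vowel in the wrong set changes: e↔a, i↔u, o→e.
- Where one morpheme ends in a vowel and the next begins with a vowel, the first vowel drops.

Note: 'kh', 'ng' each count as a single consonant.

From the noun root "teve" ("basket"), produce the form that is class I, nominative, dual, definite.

tevebkherekh

Attach noun class class I -ob → teveob.
Attach number dual -kha → teveobkha.
Attach definiteness definite -ro → teveobkharo.
Attach case nominative -kh → teveobkharokh.
Apply vowel harmony: teveobkharokh → teveebkherekh.
Apply vowel deletion: teveebkherekh → tevebkherekh.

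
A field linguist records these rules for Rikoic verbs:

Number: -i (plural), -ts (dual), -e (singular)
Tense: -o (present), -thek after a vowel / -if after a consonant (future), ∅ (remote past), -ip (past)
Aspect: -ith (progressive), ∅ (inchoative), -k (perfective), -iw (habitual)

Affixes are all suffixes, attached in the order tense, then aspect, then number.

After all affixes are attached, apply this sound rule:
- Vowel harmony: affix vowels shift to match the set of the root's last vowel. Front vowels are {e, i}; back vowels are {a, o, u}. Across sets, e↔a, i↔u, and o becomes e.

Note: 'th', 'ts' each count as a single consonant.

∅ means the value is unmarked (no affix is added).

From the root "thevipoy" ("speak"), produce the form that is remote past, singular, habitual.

thevipoyuwa

tense = remote past: zero marking, form stays thevipoy.
Attach aspect habitual -iw → thevipoyiw.
Attach number singular -e → thevipoyiwe.
Apply vowel harmony: thevipoyiwe → thevipoyuwa.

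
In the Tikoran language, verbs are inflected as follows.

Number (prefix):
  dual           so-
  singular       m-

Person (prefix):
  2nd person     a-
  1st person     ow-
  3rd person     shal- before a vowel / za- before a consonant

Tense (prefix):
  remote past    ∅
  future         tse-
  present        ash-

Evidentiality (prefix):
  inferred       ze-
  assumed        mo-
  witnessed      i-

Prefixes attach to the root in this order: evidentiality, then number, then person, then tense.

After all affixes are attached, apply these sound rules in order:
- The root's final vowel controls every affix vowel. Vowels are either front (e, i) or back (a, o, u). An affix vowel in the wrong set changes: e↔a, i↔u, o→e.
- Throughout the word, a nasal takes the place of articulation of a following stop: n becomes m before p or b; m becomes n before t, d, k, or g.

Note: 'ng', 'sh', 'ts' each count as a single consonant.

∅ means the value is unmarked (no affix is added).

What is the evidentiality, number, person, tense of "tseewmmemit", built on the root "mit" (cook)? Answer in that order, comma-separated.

Segment: tse-ow-m-mo-mit.
evidentiality: mo- → assumed.
number: m- → singular.
person: ow- → 1st person.
tense: tse- → future.

assumed, singular, 1st person, future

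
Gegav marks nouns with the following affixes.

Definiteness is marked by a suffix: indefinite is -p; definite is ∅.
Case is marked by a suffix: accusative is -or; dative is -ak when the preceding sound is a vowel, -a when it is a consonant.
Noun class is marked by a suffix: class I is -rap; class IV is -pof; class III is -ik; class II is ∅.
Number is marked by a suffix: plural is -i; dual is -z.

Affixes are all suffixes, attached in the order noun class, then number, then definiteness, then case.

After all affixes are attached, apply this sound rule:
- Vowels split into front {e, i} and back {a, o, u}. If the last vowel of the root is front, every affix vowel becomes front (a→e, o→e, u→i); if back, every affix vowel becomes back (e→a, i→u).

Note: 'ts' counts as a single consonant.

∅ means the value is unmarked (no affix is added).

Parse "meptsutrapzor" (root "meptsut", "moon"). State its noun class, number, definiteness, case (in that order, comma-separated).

class I, dual, definite, accusative

Segment: meptsut-rap-z-or.
noun class: -rap → class I.
number: -z → dual.
definiteness: ∅ → definite.
case: -or → accusative.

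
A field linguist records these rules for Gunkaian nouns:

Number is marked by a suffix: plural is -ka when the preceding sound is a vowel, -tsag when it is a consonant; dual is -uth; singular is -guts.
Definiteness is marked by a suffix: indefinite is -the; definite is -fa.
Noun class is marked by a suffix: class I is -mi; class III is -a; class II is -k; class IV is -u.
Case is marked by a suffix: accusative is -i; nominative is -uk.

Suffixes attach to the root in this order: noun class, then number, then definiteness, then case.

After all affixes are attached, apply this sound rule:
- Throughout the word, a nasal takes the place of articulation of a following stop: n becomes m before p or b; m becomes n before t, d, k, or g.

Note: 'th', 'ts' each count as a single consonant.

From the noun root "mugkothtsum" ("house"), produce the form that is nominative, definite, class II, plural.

Attach noun class class II -k → mugkothtsumk.
Attach number plural -tsag (after consonant 'k') → mugkothtsumktsag.
Attach definiteness definite -fa → mugkothtsumktsagfa.
Attach case nominative -uk → mugkothtsumktsagfauk.
Apply nasal assimilation: mugkothtsumktsagfauk → mugkothtsunktsagfauk.

mugkothtsunktsagfauk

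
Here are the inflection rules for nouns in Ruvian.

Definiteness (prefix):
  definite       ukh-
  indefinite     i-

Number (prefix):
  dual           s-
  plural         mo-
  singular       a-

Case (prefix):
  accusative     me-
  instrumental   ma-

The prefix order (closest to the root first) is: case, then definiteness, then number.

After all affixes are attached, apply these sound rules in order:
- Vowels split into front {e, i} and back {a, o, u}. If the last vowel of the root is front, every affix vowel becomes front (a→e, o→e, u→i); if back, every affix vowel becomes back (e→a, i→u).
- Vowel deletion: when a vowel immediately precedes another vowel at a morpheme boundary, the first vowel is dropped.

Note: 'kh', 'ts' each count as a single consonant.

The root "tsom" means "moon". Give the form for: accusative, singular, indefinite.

umatsom

Attach case accusative me- → metsom.
Attach definiteness indefinite i- → imetsom.
Attach number singular a- → aimetsom.
Apply vowel harmony: aimetsom → aumatsom.
Apply vowel deletion: aumatsom → umatsom.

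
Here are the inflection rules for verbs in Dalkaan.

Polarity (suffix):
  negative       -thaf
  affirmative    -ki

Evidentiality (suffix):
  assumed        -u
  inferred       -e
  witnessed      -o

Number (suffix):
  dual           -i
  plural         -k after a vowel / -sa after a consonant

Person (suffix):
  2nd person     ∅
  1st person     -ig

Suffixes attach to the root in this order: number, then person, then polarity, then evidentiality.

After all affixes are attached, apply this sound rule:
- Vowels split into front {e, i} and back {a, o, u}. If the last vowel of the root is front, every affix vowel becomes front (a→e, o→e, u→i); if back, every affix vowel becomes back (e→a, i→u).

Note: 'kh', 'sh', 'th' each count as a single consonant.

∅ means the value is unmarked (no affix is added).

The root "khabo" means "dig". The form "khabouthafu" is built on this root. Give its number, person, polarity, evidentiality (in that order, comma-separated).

Segment: khabo-i-thaf-u.
number: -i → dual.
person: ∅ → 2nd person.
polarity: -thaf → negative.
evidentiality: -u → assumed.

dual, 2nd person, negative, assumed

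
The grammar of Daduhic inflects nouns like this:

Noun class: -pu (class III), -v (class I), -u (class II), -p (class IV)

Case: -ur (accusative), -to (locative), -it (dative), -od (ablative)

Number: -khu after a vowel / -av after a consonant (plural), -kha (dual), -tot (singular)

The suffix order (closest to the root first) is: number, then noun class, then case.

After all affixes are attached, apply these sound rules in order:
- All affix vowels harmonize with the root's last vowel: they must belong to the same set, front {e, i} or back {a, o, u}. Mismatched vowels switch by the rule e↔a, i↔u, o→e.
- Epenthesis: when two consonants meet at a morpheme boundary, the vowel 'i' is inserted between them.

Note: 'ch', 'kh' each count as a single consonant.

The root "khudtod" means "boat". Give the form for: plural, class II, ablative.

Attach number plural -av (after consonant 'd') → khudtodav.
Attach noun class class II -u → khudtodavu.
Attach case ablative -od → khudtodavuod.
Vowel harmony: no change.
Epenthesis: no change.

khudtodavuod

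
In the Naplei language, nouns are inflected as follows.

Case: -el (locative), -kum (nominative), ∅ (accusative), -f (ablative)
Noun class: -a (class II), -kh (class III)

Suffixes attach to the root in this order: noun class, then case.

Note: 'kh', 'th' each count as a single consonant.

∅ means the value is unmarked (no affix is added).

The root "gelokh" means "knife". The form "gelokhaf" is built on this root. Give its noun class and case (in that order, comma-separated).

class II, ablative

Segment: gelokh-a-f.
noun class: -a → class II.
case: -f → ablative.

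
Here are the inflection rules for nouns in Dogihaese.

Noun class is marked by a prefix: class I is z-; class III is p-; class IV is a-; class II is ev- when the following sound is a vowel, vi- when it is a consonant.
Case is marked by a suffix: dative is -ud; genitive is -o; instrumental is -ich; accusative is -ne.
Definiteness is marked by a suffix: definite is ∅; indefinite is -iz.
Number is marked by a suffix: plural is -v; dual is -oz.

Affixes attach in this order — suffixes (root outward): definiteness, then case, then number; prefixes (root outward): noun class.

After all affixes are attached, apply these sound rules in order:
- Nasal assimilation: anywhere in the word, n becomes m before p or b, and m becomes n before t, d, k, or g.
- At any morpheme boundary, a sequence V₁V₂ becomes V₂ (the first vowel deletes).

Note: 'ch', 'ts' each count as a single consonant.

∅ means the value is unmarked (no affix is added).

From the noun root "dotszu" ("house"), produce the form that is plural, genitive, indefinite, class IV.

adotszizov

Attach definiteness indefinite -iz → dotszuiz.
Attach case genitive -o → dotszuizo.
Attach noun class class IV a- → adotszuizo.
Attach number plural -v → adotszuizov.
Nasal assimilation: no change.
Apply vowel deletion: adotszuizov → adotszizov.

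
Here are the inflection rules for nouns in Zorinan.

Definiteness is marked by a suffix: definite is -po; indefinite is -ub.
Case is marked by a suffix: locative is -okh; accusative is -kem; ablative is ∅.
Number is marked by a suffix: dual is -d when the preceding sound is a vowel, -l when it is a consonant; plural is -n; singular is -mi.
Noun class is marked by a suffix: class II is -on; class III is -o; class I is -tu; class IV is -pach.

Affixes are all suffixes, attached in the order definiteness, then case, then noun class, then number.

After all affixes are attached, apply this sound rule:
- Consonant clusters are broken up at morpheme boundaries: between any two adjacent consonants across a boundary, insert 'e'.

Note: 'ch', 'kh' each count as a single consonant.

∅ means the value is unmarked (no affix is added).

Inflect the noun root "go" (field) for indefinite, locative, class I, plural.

Attach definiteness indefinite -ub → goub.
Attach case locative -okh → goubokh.
Attach noun class class I -tu → goubokhtu.
Attach number plural -n → goubokhtun.
Apply epenthesis: goubokhtun → goubokhetun.

goubokhetun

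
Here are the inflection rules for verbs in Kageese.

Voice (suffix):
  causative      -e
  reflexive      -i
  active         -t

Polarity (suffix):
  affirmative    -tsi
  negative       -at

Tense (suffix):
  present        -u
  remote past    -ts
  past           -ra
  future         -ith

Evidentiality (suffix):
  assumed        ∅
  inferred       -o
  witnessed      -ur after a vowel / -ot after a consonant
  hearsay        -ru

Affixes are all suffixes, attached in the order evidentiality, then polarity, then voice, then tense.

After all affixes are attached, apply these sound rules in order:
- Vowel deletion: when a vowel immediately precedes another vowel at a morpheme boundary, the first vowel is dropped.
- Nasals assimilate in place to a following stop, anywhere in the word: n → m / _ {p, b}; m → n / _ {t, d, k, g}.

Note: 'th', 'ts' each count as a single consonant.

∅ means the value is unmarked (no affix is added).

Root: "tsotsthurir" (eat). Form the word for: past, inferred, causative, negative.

tsotsthuriratera

Attach evidentiality inferred -o → tsotsthuriro.
Attach polarity negative -at → tsotsthuriroat.
Attach voice causative -e → tsotsthuriroate.
Attach tense past -ra → tsotsthuriroatera.
Apply vowel deletion: tsotsthuriroatera → tsotsthuriratera.
Nasal assimilation: no change.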